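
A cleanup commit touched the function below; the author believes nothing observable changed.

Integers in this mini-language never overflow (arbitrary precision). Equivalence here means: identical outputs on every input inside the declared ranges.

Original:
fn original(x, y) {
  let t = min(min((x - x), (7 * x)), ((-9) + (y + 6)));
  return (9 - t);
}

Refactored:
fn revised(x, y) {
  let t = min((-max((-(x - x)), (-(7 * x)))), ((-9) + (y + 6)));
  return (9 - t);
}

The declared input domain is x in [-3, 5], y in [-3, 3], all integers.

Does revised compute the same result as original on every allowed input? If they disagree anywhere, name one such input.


Behavior is preserved: although min/max/abs usage differs, the outputs never diverge.
Tracing x=5, y=3: original: t := 0 | result 9 | revised: t := 0 | result 9 — matching result 9.
An exhaustive pass over the 63 declared inputs shows identical outputs.
verdict: equivalent


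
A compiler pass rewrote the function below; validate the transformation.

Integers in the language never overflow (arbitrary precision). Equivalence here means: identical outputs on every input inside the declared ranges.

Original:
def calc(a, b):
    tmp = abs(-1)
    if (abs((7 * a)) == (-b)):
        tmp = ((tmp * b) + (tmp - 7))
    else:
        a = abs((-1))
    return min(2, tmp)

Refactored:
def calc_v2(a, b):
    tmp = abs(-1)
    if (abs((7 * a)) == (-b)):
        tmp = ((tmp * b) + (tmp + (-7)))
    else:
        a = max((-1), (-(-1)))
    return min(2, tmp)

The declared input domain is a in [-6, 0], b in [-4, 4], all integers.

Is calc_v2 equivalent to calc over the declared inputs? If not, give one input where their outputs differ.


The two versions differ — the changes include constant usage differs, arithmetic usage differs, min/max/abs usage differs.
As a probe, take a=-5, b=-1: calc runs tmp=1, then (abs((7 * a)) == (-b)) is false, then a=1, then returns 1; calc_v2 runs tmp=1, then (abs((7 * a)) == (-b)) is false, then a=1, then returns 1; both end at 1.
Checked all 63 inputs in the declared domain: the outputs agree on every one.
verdict: equivalent


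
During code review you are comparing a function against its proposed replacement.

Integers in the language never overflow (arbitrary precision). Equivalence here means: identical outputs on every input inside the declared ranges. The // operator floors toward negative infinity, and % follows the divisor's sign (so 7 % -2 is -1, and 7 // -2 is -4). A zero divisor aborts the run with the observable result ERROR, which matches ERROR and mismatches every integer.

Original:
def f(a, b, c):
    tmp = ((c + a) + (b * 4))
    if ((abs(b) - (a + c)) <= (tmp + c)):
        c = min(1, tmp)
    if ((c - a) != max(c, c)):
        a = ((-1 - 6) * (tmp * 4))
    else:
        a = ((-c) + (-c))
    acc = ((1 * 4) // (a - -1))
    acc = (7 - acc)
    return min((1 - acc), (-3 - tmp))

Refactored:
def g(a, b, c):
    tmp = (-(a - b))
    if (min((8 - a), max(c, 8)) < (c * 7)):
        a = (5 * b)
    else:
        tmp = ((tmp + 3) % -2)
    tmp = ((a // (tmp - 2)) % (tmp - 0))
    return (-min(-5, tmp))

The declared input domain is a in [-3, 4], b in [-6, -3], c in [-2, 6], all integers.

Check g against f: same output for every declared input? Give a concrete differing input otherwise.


Not equivalent: a=-3, b=-6, c=-2 separates them (-6 vs ERROR).
f: tmp := -29 | ((abs(b) - (a + c)) <= (tmp + c)): false | ((c - a) != max(c, c)): true | a := 812 | acc := 0 | acc := 7 | result -6
g: tmp := -3 | (min((8 - a), max(c, 8)) < (c * 7)): false | tmp := 0 | divide-by-zero, output ERROR
verdict: not equivalent; witness: a=-3, b=-6, c=-2


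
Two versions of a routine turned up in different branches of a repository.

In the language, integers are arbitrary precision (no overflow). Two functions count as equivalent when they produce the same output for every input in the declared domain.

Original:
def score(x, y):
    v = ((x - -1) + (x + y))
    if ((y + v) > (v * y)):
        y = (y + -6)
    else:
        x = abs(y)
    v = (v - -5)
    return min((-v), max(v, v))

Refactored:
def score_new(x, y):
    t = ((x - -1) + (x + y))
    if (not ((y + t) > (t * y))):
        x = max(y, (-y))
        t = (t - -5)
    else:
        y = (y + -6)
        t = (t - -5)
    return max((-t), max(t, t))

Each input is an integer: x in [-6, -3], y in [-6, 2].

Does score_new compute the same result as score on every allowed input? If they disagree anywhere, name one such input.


The rewrite breaks on x=-6, y=-6, where the results are -12 and 12.
score: v becomes -17; next ((y + v) > (v * y)) evaluates to false; next x becomes 6; next v becomes -12; next final value -12
score_new: t becomes -17; next (not ((y + t) > (t * y))) evaluates to true; next x becomes 6; next t becomes -12; next final value 12
verdict: not equivalent; witness: x=-6, y=-6


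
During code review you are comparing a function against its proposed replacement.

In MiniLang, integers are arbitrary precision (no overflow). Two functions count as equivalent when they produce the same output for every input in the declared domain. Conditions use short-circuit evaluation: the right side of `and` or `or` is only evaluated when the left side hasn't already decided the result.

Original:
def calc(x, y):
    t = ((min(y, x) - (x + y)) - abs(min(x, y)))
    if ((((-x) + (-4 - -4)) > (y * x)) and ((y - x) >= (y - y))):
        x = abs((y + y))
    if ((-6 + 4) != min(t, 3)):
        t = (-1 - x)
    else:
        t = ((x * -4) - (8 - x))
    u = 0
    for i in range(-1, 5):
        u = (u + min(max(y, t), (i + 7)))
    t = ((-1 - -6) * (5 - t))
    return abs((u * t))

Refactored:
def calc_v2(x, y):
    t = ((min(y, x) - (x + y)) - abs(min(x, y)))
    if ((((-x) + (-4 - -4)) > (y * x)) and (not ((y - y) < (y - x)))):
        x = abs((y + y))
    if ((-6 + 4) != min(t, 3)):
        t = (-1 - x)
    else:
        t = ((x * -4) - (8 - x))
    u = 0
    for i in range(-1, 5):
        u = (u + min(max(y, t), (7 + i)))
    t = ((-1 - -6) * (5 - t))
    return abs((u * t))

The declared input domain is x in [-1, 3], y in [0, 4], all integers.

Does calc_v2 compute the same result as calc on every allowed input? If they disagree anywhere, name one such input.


Not equivalent: x=-1, y=1 separates them (570 vs 300).
calc: t=-2, then ((((-x) + (-4 - -4)) > (y * x)) and ((y - x) >= (y - y))) is true, then x=2, then ((-6 + 4) != min(t, 3)) is false, then t=-14, then u=0, then (i=-1), then u=1, then (i=0), then u=2, then (i=1), then u=3, then (i=2), then u=4, then (i=3), then u=5, then (i=4), then u=6, then t=95, then returns 570
calc_v2: t=-2, then ((((-x) + (-4 - -4)) > (y * x)) and (not ((y - y) < (y - x)))) is false, then ((-6 + 4) != min(t, 3)) is false, then t=-5, then u=0, then (i=-1), then u=1, then (i=0), then u=2, then (i=1), then u=3, then (i=2), then u=4, then (i=3), then u=5, then (i=4), then u=6, then t=50, then returns 300
verdict: not equivalent; witness: x=-1, y=1


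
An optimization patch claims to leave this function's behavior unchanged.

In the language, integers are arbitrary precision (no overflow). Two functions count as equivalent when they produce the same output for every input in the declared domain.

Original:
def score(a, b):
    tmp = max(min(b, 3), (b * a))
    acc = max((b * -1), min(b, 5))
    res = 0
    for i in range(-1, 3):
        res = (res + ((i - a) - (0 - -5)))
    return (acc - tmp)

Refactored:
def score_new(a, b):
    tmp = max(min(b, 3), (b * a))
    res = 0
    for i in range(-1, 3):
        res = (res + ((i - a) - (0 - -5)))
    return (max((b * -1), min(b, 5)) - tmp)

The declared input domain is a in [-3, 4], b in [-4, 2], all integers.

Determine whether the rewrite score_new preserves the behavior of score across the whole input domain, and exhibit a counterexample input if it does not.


The two are interchangeable: local variable names differ, and statement counts differ, and every declared input agrees.
One worked example (a=0, b=2) — score: tmp = 2; acc = 2; res = 0; [i=-1]; res = -6; [i=0]; res = -11; [i=1]; res = -15; [i=2]; res = -18; return 0; score_new: tmp = 2; res = 0; [i=-1]; res = -6; [i=0]; res = -11; [i=1]; res = -15; [i=2]; res = -18; return 0; agreement on 0.
Sweeping the whole domain (56 inputs) finds no disagreement.
verdict: equivalent


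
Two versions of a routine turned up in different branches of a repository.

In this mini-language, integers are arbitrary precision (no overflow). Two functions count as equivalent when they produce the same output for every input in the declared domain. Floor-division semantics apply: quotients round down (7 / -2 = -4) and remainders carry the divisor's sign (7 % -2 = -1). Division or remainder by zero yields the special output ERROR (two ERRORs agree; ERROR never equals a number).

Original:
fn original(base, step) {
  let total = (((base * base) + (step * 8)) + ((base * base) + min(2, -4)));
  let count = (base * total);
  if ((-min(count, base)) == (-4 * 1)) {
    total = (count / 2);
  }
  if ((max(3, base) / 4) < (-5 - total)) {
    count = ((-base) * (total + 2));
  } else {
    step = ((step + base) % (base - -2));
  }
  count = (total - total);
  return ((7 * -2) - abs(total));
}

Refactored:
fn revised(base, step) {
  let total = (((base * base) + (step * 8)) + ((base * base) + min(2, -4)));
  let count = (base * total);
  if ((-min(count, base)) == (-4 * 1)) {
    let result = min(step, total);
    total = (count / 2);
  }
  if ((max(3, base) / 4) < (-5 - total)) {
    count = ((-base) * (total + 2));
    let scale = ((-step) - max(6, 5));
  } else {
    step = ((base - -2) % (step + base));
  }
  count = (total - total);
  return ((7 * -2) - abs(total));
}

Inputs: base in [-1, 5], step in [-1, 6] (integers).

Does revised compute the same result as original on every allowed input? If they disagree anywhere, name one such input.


On input base=-1, step=1, original returns -20 while revised returns ERROR.
verdict: not equivalent; witness: base=-1, step=1


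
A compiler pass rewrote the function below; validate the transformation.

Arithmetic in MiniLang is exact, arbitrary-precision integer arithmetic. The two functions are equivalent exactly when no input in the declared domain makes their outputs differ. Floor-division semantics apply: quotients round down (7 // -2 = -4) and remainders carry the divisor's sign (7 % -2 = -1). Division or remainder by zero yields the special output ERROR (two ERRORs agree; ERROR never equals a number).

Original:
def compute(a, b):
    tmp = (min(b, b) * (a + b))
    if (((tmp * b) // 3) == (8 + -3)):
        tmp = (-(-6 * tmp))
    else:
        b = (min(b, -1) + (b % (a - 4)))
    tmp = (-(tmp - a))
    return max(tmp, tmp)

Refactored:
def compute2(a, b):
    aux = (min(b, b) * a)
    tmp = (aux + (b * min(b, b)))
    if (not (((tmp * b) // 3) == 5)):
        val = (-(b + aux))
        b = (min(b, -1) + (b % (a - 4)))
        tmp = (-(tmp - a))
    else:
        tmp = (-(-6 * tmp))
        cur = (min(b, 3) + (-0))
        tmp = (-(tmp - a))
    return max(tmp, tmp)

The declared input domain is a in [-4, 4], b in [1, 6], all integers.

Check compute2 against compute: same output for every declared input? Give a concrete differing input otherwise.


Changes here: statement counts differ, and local variable names differ, and arithmetic usage differs, and constant usage differs, and min/max/abs usage differs, and boolean connective usage differs; the full 54-point sweep finds no disagreement.
verdict: equivalent


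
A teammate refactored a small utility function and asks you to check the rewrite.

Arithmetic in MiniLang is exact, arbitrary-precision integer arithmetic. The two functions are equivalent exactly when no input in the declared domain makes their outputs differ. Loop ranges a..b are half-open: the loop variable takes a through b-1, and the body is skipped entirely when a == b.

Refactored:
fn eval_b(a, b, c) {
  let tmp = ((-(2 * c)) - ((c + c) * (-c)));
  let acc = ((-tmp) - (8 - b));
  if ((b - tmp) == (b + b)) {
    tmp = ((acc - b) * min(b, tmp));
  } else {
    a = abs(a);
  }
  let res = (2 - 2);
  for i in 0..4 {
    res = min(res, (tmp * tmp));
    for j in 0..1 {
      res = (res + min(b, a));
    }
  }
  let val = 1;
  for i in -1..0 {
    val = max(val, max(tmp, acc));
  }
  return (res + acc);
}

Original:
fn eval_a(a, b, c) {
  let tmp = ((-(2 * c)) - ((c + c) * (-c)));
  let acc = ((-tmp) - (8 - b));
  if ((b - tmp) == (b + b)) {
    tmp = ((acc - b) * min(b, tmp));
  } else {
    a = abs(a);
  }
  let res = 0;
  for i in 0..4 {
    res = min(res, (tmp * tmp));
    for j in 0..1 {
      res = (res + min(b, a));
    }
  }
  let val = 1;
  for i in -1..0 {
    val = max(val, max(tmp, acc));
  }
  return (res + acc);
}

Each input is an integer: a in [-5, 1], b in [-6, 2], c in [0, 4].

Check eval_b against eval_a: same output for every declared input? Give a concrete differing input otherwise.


The two are interchangeable: constant usage differs, plus arithmetic usage differs, and every declared input agrees.
Tracing a=-2, b=1, c=2: eval_a: tmp := 4 | acc := -11 | ((b - tmp) == (b + b)): false | a := 2 | res := 0 | iter i=0: | res := 0 | iter j=0: | res := 1 | iter i=1: | res := 1 | iter j=0: | res := 2 | iter i=2: | res := 2 | iter j=0: | res := 3 | iter i=3: | res := 3 | iter j=0: | res := 4 | val := 1 | iter i=-1: | val := 4 | result -7 | eval_b: tmp := 4 | acc := -11 | ((b - tmp) == (b + b)): false | a := 2 | res := 0 | iter i=0: | res := 0 | iter j=0: | res := 1 | iter i=1: | res := 1 | iter j=0: | res := 2 | iter i=2: | res := 2 | iter j=0: | res := 3 | iter i=3: | res := 3 | iter j=0: | res := 4 | val := 1 | iter i=-1: | val := 4 | result -7 — matching result -7.
Every one of the 315 inputs gives matching results.
verdict: equivalent


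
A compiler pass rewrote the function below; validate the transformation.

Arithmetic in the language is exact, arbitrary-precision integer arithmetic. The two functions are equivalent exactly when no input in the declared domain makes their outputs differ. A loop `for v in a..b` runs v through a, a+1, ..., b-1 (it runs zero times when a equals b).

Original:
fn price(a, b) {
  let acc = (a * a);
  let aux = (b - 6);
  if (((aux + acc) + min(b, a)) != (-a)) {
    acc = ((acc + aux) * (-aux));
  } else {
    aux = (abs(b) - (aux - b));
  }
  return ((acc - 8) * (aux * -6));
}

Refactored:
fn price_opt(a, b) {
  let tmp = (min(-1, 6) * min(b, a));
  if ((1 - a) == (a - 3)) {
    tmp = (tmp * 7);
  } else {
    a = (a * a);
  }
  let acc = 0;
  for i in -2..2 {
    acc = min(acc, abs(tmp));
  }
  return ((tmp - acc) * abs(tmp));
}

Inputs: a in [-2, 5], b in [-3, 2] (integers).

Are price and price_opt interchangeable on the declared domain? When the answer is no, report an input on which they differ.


Try a=-2, b=-3.
price: acc := 4 | aux := -9 | (((aux + acc) + min(b, a)) != (-a)): true | acc := -45 | result -2862
price_opt: tmp := 3 | ((1 - a) == (a - 3)): false | a := 4 | acc := 0 | iter i=-2: | acc := 0 | iter i=-1: | acc := 0 | iter i=0: | acc := 0 | iter i=1: | acc := 0 | result 9
-2862 and 9 differ, so these are not the same function on this domain.
verdict: not equivalent; witness: a=-2, b=-3


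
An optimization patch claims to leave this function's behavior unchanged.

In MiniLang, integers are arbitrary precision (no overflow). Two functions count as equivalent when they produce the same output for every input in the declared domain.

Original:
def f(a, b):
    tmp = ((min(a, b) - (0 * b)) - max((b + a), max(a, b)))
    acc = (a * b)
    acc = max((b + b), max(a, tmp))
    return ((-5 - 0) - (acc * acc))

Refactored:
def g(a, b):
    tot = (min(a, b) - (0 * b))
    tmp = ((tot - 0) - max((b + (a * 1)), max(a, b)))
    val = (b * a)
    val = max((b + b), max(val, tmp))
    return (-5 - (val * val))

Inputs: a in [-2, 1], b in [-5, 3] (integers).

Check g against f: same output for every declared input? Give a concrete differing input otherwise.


Try a=-2, b=-5.
f: tmp := -3 | acc := 10 | acc := -2 | result -9
g: tot := -5 | tmp := -3 | val := 10 | val := 10 | result -105
-9 against -105: the behavior changed.
verdict: not equivalent; witness: a=-2, b=-5


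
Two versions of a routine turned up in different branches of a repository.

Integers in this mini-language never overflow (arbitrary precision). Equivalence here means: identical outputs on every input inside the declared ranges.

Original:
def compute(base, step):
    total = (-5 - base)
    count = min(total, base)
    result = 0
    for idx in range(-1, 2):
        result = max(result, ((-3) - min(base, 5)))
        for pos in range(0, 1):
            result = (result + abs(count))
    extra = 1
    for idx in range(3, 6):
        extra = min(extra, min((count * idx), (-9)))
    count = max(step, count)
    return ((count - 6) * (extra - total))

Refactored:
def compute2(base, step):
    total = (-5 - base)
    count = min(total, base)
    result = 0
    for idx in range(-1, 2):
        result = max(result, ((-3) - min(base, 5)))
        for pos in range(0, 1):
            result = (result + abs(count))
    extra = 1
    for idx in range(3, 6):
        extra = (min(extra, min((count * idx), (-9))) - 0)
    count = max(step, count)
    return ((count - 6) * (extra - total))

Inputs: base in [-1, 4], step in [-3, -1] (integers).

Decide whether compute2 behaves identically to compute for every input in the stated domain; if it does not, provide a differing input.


Changes here: arithmetic usage differs, plus constant usage differs; the full 18-point sweep finds no disagreement.
verdict: equivalent


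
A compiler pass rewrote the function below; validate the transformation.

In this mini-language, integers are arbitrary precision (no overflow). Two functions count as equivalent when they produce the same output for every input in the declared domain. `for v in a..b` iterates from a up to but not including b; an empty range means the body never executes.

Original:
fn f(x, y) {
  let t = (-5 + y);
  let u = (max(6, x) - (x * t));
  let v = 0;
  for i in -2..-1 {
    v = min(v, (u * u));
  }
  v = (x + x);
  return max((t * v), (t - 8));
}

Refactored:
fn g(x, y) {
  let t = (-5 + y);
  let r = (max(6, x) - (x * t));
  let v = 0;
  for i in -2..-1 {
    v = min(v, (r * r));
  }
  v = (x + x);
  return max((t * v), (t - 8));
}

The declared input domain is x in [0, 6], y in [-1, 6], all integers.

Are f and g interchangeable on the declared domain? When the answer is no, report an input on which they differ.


Side by side, the visible changes include: local variable names differ.
As a probe, take x=0, y=1: f runs t becomes -4; next u becomes 6; next v becomes 0; next at i=-2:; next v becomes 0; next v becomes 0; next final value 0; g runs t becomes -4; next r becomes 6; next v becomes 0; next at i=-2:; next v becomes 0; next v becomes 0; next final value 0; both end at 0.
Across all 56 domain points the two functions coincide.
verdict: equivalent


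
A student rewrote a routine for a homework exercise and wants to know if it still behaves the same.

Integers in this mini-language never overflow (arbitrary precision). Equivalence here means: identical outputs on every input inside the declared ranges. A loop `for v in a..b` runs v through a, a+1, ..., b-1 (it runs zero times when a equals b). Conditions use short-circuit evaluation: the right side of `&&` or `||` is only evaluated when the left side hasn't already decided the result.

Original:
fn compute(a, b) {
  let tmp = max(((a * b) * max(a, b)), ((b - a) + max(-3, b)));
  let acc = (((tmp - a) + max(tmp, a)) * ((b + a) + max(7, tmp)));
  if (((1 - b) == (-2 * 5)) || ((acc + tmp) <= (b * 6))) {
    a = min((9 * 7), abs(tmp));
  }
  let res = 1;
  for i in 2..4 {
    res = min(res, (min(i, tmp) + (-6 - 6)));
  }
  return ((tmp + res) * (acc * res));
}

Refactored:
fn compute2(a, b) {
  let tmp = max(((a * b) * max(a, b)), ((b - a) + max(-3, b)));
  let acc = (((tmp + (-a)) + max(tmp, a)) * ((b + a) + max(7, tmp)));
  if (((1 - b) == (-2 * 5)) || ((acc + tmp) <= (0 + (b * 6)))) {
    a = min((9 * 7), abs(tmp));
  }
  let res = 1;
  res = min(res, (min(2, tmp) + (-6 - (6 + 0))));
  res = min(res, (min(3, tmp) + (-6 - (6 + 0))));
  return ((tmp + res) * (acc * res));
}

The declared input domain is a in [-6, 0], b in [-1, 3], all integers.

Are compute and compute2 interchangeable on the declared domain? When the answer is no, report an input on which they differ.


Side by side, the visible changes include: constant usage differs; min/max/abs usage differs; loop structure differs; arithmetic usage differs; local variable names differ.
As a probe, take a=-1, b=2: compute runs tmp=5, then acc=88, then (((1 - b) == (-2 * 5)) || ((acc + tmp) <= (b * 6))) is false, then res=1, then (i=2), then res=-10, then (i=3), then res=-10, then returns 4400; compute2 runs tmp=5, then acc=88, then (((1 - b) == (-2 * 5)) || ((acc + tmp) <= (0 + (b * 6)))) is false, then res=1, then res=-10, then res=-10, then returns 4400; both end at 4400.
Every one of the 35 inputs gives matching results.
verdict: equivalent


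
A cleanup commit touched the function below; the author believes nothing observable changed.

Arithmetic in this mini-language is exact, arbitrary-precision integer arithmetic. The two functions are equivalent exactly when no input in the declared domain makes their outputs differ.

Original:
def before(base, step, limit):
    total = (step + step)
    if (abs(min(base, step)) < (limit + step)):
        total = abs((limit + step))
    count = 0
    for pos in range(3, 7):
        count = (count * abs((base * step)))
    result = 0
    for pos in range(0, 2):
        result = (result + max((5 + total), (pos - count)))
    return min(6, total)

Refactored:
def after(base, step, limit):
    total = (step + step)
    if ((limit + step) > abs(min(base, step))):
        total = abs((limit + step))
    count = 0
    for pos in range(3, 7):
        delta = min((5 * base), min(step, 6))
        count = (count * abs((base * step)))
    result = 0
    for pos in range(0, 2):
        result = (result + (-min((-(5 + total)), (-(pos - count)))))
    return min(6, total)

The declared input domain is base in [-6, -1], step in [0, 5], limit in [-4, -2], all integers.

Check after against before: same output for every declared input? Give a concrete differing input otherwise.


Whatever the rewrite altered, no input in the stated domain can expose a difference.
As a probe, take base=-1, step=4, limit=-2: before runs total := 8 | (abs(min(base, step)) < (limit + step)): true | total := 2 | count := 0 | iter pos=3: | count := 0 | iter pos=4: | count := 0 | iter pos=5: | count := 0 | iter pos=6: | count := 0 | result := 0 | iter pos=0: | result := 7 | iter pos=1: | result := 14 | result 2; after runs total := 8 | ((limit + step) > abs(min(base, step))): true | total := 2 | count := 0 | iter pos=3: | delta := -5 | count := 0 | iter pos=4: | delta := -5 | count := 0 | iter pos=5: | delta := -5 | count := 0 | iter pos=6: | delta := -5 | count := 0 | result := 0 | iter pos=0: | result := 7 | iter pos=1: | result := 14 | result 2; both end at 2.
Every one of the 108 inputs gives matching results.
verdict: equivalent


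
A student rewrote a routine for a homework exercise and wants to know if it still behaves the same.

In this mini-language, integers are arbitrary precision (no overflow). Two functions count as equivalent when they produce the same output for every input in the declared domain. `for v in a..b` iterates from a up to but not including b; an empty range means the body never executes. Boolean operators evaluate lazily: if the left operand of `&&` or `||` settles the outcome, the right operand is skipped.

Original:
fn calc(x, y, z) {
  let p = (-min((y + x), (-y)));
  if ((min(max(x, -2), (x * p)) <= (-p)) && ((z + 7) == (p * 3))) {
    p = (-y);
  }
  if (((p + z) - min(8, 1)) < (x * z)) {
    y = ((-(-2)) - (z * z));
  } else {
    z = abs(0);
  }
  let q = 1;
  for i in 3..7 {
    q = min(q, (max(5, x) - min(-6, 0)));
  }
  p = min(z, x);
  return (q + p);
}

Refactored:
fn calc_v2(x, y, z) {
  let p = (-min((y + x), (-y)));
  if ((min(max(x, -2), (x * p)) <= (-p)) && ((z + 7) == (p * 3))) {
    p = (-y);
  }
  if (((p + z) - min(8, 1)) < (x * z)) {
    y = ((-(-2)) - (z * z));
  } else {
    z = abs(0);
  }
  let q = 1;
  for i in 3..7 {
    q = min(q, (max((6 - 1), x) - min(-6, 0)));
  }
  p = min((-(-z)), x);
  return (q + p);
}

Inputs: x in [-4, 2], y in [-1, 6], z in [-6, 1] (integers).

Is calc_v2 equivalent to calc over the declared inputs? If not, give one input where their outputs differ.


The two versions differ — the changes include constant usage differs, arithmetic usage differs.
Tracing x=-2, y=1, z=1: calc: p=1, then ((min(max(x, -2), (x * p)) <= (-p)) && ((z + 7) == (p * 3))) is false, then (((p + z) - min(8, 1)) < (x * z)) is false, then z=0, then q=1, then (i=3), then q=1, then (i=4), then q=1, then (i=5), then q=1, then (i=6), then q=1, then p=-2, then returns -1 | calc_v2: p=1, then ((min(max(x, -2), (x * p)) <= (-p)) && ((z + 7) == (p * 3))) is false, then (((p + z) - min(8, 1)) < (x * z)) is false, then z=0, then q=1, then (i=3), then q=1, then (i=4), then q=1, then (i=5), then q=1, then (i=6), then q=1, then p=-2, then returns -1 — matching result -1.
Checked all 448 inputs in the declared domain: the outputs agree on every one.
verdict: equivalent


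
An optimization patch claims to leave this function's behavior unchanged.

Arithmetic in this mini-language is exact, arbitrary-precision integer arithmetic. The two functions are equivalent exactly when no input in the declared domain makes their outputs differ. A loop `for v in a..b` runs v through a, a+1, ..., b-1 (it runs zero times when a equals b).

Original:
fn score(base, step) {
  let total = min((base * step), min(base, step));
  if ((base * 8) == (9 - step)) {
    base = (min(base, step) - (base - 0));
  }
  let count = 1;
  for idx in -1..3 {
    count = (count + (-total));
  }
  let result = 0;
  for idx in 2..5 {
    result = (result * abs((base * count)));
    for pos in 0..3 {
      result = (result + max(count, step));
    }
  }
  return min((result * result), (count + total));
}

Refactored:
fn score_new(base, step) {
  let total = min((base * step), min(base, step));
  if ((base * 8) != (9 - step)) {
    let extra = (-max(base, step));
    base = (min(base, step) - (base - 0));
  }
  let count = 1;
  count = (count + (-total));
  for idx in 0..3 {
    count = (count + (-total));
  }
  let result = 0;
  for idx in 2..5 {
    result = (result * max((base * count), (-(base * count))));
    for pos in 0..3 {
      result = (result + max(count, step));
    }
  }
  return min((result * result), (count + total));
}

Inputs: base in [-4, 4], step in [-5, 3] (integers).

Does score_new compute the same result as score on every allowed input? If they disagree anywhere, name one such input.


The edit looks behavioral (`((base * 8) == (9 - step))` became `((base * 8) != (9 - step))`), but over these ranges it never changes the outcome; all 81 inputs agree.
verdict: equivalent


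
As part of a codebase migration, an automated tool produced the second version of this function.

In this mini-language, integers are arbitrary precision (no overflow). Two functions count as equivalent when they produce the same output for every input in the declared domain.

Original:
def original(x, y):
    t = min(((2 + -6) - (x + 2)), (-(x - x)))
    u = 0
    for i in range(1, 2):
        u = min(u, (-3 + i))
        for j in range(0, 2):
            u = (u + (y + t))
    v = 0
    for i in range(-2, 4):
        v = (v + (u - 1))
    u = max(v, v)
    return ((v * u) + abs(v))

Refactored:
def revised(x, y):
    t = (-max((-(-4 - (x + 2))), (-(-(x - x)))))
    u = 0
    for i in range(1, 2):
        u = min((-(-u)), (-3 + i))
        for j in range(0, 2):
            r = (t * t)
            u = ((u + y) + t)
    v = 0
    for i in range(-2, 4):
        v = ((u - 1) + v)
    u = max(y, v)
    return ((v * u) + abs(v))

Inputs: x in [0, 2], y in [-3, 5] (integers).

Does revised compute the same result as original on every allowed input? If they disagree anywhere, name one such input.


Input x=0, y=-3: 16002 from original versus 504 from revised.
verdict: not equivalent; witness: x=0, y=-3


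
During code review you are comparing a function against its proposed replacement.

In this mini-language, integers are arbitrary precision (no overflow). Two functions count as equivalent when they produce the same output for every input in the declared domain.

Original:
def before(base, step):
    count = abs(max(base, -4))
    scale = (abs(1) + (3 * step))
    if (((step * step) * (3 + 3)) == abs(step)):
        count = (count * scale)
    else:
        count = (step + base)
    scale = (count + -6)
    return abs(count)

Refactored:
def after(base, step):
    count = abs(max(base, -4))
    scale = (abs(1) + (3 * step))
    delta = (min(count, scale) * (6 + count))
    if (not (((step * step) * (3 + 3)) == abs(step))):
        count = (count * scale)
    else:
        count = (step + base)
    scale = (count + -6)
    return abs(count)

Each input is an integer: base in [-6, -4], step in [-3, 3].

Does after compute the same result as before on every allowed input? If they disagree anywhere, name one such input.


base=-6, step=-3 yields 9 from before but 32 from after.
verdict: not equivalent; witness: base=-6, step=-3


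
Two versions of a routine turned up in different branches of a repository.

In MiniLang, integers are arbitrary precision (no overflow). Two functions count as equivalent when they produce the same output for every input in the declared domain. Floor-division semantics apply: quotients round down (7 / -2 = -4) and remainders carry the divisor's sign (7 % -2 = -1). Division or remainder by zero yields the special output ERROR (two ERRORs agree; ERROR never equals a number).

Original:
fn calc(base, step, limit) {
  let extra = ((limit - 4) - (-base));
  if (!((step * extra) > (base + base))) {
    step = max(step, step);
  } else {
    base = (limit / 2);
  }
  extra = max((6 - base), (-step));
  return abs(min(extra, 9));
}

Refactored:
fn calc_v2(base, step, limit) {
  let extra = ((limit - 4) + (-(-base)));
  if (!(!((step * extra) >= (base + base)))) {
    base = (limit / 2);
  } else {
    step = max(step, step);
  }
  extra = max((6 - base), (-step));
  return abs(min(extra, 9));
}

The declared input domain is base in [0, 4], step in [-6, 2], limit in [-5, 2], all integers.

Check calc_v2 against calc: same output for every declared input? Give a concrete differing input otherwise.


At base=0, step=0, limit=-5: calc gives 6, calc_v2 gives 9.
verdict: not equivalent; witness: base=0, step=0, limit=-5


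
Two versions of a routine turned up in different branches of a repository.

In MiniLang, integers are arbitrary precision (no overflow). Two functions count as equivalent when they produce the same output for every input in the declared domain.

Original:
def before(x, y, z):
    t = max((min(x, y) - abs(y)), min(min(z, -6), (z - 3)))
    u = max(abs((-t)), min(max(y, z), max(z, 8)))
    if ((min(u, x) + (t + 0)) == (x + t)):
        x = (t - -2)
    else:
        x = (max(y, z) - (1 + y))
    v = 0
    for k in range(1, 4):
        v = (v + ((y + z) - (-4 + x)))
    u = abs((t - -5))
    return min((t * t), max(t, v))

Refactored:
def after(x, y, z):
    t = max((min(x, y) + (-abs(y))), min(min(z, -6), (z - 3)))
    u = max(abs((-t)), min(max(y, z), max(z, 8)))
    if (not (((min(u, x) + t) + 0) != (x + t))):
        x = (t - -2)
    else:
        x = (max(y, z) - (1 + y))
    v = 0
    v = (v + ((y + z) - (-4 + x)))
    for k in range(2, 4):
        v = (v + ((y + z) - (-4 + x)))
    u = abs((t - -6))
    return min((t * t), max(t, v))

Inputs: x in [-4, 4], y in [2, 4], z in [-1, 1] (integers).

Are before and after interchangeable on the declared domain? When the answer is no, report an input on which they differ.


Equivalent. The suspicious edit (`-5` became `-6`) never changes the result for any input inside the declared domain.
Every one of the 81 inputs gives matching results.
As a probe, take x=-4, y=3, z=1: before runs t := -6 | u := 6 | ((min(u, x) + (t + 0)) == (x + t)): true | x := -4 | v := 0 | iter k=1: | v := 12 | iter k=2: | v := 24 | iter k=3: | v := 36 | u := 1 | result 36; after runs t := -6 | u := 6 | (not (((min(u, x) + t) + 0) != (x + t))): true | x := -4 | v := 0 | v := 12 | iter k=2: | v := 24 | iter k=3: | v := 36 | u := 0 | result 36; both end at 36.
verdict: equivalent


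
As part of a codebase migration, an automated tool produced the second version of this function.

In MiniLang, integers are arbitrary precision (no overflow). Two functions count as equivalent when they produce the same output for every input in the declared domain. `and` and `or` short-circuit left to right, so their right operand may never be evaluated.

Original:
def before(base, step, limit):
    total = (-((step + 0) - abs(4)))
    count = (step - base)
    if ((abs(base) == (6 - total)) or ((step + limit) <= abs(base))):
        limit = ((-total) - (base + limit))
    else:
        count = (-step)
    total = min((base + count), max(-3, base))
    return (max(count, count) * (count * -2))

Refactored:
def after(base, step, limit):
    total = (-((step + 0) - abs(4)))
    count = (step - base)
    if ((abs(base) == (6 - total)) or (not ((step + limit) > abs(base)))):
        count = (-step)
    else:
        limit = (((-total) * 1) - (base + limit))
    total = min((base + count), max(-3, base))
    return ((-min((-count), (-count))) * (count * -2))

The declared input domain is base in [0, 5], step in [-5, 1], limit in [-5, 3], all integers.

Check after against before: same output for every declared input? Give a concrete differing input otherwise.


Input base=1, step=-5, limit=-5: -72 from before versus -50 from after.
verdict: not equivalent; witness: base=1, step=-5, limit=-5


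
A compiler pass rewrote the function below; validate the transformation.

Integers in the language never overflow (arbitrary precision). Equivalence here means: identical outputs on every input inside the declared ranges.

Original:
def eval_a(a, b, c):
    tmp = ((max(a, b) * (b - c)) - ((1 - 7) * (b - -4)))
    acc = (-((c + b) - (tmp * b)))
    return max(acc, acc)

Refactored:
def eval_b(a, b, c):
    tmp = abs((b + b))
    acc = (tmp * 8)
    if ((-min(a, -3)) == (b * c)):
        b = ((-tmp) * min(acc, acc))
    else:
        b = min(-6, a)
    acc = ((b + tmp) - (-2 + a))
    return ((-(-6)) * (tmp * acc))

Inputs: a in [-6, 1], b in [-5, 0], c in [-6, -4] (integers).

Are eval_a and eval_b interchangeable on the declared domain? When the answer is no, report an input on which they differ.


a=-6, b=-5, c=-6 yields 66 from eval_a but 720 from eval_b.
verdict: not equivalent; witness: a=-6, b=-5, c=-6


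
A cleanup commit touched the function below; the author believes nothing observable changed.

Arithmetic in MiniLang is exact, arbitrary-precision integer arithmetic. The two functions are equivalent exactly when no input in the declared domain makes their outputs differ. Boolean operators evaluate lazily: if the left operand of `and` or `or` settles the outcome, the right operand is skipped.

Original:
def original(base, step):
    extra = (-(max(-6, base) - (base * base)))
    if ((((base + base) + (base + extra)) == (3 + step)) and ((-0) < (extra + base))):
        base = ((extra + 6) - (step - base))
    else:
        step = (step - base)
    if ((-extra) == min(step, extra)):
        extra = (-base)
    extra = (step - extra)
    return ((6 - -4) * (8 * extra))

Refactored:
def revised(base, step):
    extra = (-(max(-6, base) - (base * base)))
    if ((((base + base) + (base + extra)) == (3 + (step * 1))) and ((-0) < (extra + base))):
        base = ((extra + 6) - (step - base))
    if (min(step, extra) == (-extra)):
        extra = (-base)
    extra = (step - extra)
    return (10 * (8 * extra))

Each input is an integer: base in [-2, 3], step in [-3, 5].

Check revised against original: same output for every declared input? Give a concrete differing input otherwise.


At base=-2, step=-2: original gives -480, revised gives -640.
verdict: not equivalent; witness: base=-2, step=-2


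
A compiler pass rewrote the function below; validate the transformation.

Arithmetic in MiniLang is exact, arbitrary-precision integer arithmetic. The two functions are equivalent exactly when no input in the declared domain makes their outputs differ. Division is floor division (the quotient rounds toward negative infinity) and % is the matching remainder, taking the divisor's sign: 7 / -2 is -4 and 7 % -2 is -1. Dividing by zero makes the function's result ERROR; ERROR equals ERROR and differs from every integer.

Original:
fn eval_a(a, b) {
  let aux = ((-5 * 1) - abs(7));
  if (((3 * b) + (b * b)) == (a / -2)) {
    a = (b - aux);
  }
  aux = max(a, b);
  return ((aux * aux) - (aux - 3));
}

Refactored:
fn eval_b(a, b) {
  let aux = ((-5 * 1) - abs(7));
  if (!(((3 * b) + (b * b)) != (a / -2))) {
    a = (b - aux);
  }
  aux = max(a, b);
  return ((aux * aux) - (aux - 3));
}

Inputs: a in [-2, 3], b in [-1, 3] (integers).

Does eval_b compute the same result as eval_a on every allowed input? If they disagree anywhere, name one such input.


Comparing the listings, the differences include: comparison usage differs; also boolean connective usage differs.
One worked example (a=-2, b=0) — eval_a: aux=-12, then (((3 * b) + (b * b)) == (a / -2)) is false, then aux=0, then returns 3; eval_b: aux=-12, then (!(((3 * b) + (b * b)) != (a / -2))) is false, then aux=0, then returns 3; agreement on 3.
Checked all 30 inputs in the declared domain: the outputs agree on every one.
verdict: equivalent


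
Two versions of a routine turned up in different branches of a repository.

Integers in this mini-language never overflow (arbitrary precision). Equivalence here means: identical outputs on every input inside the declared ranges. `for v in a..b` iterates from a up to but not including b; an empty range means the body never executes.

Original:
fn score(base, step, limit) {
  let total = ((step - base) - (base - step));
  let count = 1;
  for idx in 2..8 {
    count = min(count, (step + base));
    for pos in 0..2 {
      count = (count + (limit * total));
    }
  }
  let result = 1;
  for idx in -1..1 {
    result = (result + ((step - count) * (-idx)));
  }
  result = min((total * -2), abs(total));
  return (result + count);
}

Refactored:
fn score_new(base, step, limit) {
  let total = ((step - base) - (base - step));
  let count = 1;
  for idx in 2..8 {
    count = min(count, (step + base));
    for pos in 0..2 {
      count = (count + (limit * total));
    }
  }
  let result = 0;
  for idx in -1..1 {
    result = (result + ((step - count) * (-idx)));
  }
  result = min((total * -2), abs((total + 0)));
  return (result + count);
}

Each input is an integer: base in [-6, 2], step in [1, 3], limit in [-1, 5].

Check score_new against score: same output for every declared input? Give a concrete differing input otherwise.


Although `1` became `0`, no input in the stated domain can expose it; all 189 inputs agree.
verdict: equivalent


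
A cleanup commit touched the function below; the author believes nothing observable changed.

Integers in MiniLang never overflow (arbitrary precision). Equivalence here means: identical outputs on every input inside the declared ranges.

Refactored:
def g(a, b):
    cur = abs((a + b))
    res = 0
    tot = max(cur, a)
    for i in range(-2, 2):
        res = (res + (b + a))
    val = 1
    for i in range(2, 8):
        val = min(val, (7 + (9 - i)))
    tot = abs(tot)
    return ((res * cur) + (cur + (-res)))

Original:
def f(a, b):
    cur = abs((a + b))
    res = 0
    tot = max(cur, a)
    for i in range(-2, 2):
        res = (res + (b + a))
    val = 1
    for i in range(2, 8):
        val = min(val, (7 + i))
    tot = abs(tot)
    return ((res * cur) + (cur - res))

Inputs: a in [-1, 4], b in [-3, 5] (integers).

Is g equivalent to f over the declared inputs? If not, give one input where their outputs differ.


The two versions differ — the changes include constant usage differs, and arithmetic usage differs.
Spot check at a=4, b=-2 — f: cur becomes 2; next res becomes 0; next tot becomes 4; next at i=-2:; next res becomes 2; next at i=-1:; next res becomes 4; next at i=0:; next res becomes 6; next at i=1:; next res becomes 8; next val becomes 1; next at i=2:; next val becomes 1; next at i=3:; next val becomes 1; next at i=4:; next val becomes 1; next at i=5:; next val becomes 1; next at i=6:; next val becomes 1; next at i=7:; next val becomes 1; next tot becomes 4; next final value 10. g: cur becomes 2; next res becomes 0; next tot becomes 4; next at i=-2:; next res becomes 2; next at i=-1:; next res becomes 4; next at i=0:; next res becomes 6; next at i=1:; next res becomes 8; next val becomes 1; next at i=2:; next val becomes 1; next at i=3:; next val becomes 1; next at i=4:; next val becomes 1; next at i=5:; next val becomes 1; next at i=6:; next val becomes 1; next at i=7:; next val becomes 1; next tot becomes 4; next final value 10. Both give 10.
Sweeping the whole domain (54 inputs) finds no disagreement.
verdict: equivalent
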